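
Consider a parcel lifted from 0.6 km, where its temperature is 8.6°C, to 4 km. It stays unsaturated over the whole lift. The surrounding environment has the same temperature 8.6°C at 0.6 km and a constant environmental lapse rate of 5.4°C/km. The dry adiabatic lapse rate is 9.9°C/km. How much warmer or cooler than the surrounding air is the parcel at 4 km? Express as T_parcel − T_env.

Parcel:
  600–4000 m, dry: Δz = 3.4 km ⇒ ΔT = -33.66°C; T = -25.06°C
Environment:
  600–4000 m, environment: Δz = 3.4 km ⇒ ΔT = -18.36°C; T = -9.76°C
T_parcel − T_env = -25.06 − (-9.76) = -15.3°C

-15.3°C (parcel cooler than environment)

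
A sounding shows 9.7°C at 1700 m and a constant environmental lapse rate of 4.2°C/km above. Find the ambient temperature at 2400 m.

6.76°C

1700 → 2400 m (environmental, 4.2°C/km): ΔT = -4.2 × 0.7 = -2.94°C → T = 6.76°C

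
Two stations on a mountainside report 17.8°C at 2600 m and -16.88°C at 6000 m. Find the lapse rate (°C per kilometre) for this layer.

Γ = −ΔT/Δz = (17.8 − (-16.88)) / (6000 − 2600) m
  = 34.68°C / 3.4 km = 10.2°C/km

10.2°C/km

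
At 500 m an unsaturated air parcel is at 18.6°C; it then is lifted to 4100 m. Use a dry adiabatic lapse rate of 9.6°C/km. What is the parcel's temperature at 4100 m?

From 500 m to 4100 m (dry adiabatic): cools by 9.6 × 3.6 = 34.56°C, giving -15.96°C.

-15.96°C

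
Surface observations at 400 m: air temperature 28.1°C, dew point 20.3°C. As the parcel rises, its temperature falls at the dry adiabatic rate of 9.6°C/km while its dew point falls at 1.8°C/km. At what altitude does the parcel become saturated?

T and T_d converge at 9.6 − 1.8 = 7.8°C per km
Height above start = (28.1 − 20.3) / 7.8 = 1 km
LCL altitude = 400 m + 1000 m = 1400 m

1400 m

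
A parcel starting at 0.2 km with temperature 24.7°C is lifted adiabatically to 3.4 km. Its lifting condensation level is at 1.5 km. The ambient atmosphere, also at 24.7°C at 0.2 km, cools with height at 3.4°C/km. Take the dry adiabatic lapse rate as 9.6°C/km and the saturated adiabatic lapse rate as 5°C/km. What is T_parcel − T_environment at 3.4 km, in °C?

Parcel:
  From 200 m to 1500 m (dry): cools by 9.6 × 1.3 = 12.48°C, giving 12.22°C.
  From 1500 m to 3400 m (saturated): cools by 5 × 1.9 = 9.5°C, giving 2.72°C.
Environment:
  From 200 m to 3400 m (environment): cools by 3.4 × 3.2 = 10.88°C, giving 13.82°C.
T_parcel − T_env = 2.72 − 13.82 = -11.1°C

-11.1°C (parcel cooler than environment)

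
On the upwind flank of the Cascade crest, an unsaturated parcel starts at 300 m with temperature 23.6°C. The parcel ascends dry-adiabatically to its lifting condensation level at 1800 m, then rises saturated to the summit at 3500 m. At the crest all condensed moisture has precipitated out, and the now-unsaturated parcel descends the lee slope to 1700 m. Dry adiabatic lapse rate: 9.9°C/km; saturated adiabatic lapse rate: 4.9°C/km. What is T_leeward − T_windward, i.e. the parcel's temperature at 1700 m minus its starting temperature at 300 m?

300–1800 m, dry: Δz = 1.5 km ⇒ ΔT = -14.85°C; T = 8.75°C
1800–3500 m, saturated: Δz = 1.7 km ⇒ ΔT = -8.33°C; T = 0.42°C
3500–1700 m, dry descent: Δz = 1.8 km ⇒ ΔT = +17.82°C; T = 18.24°C
Net change vs windward start: 18.24 − 23.6 = -5.36°C

-5.36°C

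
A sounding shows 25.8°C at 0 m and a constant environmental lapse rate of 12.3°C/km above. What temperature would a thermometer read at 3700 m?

-19.71°C

0 → 3700 m (environmental, 12.3°C/km): ΔT = -12.3 × 3.7 = -45.51°C → T = -19.71°C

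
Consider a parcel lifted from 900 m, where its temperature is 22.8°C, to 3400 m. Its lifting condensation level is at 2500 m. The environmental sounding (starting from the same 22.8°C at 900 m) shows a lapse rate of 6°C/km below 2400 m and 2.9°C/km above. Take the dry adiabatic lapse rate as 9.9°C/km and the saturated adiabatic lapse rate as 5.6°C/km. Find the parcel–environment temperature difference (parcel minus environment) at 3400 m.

-8.98°C (parcel cooler than environment)

Parcel:
  Dry to 2500 m: -9.9 × 1.6 km = -15.84°C, so T = 6.96°C.
  Saturated to 3400 m: -5.6 × 0.9 km = -5.04°C, so T = 1.92°C.
Environment:
  Environment, lower layer to 2400 m: -6 × 1.5 km = -9°C, so T = 13.8°C.
  Environment, upper layer to 3400 m: -2.9 × 1 km = -2.9°C, so T = 10.9°C.
T_parcel − T_env = 1.92 − 10.9 = -8.98°C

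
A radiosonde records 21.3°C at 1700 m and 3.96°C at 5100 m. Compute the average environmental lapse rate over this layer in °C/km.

5.1°C/km

Γ = −ΔT/Δz = (21.3 − 3.96) / (5100 − 1700) m
  = 17.34°C / 3.4 km = 5.1°C/km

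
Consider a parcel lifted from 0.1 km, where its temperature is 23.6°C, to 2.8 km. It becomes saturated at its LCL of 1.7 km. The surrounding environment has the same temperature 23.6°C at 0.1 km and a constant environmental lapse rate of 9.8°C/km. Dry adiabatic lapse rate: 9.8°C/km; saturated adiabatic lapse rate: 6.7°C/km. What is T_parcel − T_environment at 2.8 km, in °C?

Parcel:
  100 → 1700 m (dry, 9.8°C/km): ΔT = -9.8 × 1.6 = -15.68°C → T = 7.92°C
  1700 → 2800 m (saturated, 6.7°C/km): ΔT = -6.7 × 1.1 = -7.37°C → T = 0.55°C
Environment:
  100 → 2800 m (environment, 9.8°C/km): ΔT = -9.8 × 2.7 = -26.46°C → T = -2.86°C
T_parcel − T_env = 0.55 − (-2.86) = +3.41°C

+3.41°C (parcel warmer than environment)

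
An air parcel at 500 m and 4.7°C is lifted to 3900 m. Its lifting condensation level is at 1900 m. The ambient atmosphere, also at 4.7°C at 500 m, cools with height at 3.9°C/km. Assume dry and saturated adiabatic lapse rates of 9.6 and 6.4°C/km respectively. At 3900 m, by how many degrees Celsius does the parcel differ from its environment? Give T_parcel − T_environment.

-12.98°C (parcel cooler than environment)

Parcel:
  From 500 m to 1900 m (dry): cools by 9.6 × 1.4 = 13.44°C, giving -8.74°C.
  From 1900 m to 3900 m (saturated): cools by 6.4 × 2 = 12.8°C, giving -21.54°C.
Environment:
  From 500 m to 3900 m (environment): cools by 3.9 × 3.4 = 13.26°C, giving -8.56°C.
T_parcel − T_env = -21.54 − (-8.56) = -12.98°C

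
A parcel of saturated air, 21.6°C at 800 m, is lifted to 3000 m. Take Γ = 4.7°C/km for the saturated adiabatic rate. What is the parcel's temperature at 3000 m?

Saturated adiabatic to 3000 m: -4.7 × 2.2 km = -10.34°C, so T = 11.26°C.

11.26°C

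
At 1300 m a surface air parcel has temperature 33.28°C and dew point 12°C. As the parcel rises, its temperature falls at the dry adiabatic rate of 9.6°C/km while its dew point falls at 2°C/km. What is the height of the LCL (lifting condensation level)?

4100 m

T and T_d converge at 9.6 − 2 = 7.6°C per km
Height above start = (33.28 − 12) / 7.6 = 2.8 km
LCL altitude = 1300 m + 2800 m = 4100 m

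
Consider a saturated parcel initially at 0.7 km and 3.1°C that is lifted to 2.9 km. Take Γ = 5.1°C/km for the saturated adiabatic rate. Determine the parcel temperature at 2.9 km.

From 700 m to 2900 m (saturated adiabatic): cools by 5.1 × 2.2 = 11.22°C, giving -8.12°C.

-8.12°C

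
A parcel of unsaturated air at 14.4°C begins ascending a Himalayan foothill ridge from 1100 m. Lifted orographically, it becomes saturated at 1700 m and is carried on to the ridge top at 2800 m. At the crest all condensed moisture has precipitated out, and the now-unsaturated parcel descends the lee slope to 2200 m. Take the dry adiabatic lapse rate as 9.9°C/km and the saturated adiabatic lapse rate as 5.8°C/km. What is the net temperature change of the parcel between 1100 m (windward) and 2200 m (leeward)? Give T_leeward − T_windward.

1100 → 1700 m (dry, 9.9°C/km): ΔT = -9.9 × 0.6 = -5.94°C → T = 8.46°C
1700 → 2800 m (saturated, 5.8°C/km): ΔT = -5.8 × 1.1 = -6.38°C → T = 2.08°C
2800 → 2200 m (dry descent, 9.9°C/km): ΔT = +9.9 × 0.6 = +5.94°C → T = 8.02°C
Net change vs windward start: 8.02 − 14.4 = -6.38°C

-6.38°C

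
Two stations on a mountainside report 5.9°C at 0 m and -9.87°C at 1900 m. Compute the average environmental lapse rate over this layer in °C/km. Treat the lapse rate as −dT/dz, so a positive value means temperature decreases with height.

Γ = −ΔT/Δz = (5.9 − (-9.87)) / (1900 − 0) m
  = 15.77°C / 1.9 km = 8.3°C/km

8.3°C/km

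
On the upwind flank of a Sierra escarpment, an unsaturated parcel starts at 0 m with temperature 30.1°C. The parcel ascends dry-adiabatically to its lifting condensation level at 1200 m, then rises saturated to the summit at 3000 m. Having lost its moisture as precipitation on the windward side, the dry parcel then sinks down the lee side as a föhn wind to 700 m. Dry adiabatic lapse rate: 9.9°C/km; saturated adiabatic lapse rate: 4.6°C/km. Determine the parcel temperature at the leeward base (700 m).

0 → 1200 m (dry, 9.9°C/km): ΔT = -9.9 × 1.2 = -11.88°C → T = 18.22°C
1200 → 3000 m (saturated, 4.6°C/km): ΔT = -4.6 × 1.8 = -8.28°C → T = 9.94°C
3000 → 700 m (dry descent, 9.9°C/km): ΔT = +9.9 × 2.3 = +22.77°C → T = 32.71°C

32.71°C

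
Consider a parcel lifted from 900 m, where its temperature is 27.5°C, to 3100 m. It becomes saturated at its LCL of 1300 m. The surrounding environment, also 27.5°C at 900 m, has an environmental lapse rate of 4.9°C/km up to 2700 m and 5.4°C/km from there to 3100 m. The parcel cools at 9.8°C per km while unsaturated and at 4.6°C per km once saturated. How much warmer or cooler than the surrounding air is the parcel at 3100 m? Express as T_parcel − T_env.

Parcel:
  Dry to 1300 m: -9.8 × 0.4 km = -3.92°C, so T = 23.58°C.
  Saturated to 3100 m: -4.6 × 1.8 km = -8.28°C, so T = 15.3°C.
Environment:
  Environment, lower layer to 2700 m: -4.9 × 1.8 km = -8.82°C, so T = 18.68°C.
  Environment, upper layer to 3100 m: -5.4 × 0.4 km = -2.16°C, so T = 16.52°C.
T_parcel − T_env = 15.3 − 16.52 = -1.22°C

-1.22°C (parcel cooler than environment)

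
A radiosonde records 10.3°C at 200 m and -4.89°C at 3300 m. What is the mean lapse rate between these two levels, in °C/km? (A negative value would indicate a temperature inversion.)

Γ = −ΔT/Δz = (10.3 − (-4.89)) / (3300 − 200) m
  = 15.19°C / 3.1 km = 4.9°C/km

4.9°C/km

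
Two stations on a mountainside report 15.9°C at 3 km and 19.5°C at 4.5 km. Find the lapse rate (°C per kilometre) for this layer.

Γ = −ΔT/Δz = (15.9 − 19.5) / (4500 − 3000) m
  = -3.6°C / 1.5 km = -2.4°C/km

-2.4°C/km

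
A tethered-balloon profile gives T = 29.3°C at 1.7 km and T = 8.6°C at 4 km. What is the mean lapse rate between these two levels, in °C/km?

9°C/km

Γ = −ΔT/Δz = (29.3 − 8.6) / (4000 − 1700) m
  = 20.7°C / 2.3 km = 9°C/km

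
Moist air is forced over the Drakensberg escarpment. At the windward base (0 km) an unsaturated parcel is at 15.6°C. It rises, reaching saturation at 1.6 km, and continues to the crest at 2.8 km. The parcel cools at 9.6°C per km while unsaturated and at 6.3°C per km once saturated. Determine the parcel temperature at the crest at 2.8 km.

0 → 1600 m (dry, 9.6°C/km): ΔT = -9.6 × 1.6 = -15.36°C → T = 0.24°C
1600 → 2800 m (saturated, 6.3°C/km): ΔT = -6.3 × 1.2 = -7.56°C → T = -7.32°C

-7.32°C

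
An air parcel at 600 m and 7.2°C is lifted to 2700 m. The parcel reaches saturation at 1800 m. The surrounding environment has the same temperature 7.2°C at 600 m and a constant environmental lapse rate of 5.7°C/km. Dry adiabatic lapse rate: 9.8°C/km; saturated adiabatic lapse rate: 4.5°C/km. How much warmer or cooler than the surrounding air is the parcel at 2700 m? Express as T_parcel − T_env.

-3.84°C (parcel cooler than environment)

Parcel:
  From 600 m to 1800 m (dry): cools by 9.8 × 1.2 = 11.76°C, giving -4.56°C.
  From 1800 m to 2700 m (saturated): cools by 4.5 × 0.9 = 4.05°C, giving -8.61°C.
Environment:
  From 600 m to 2700 m (environment): cools by 5.7 × 2.1 = 11.97°C, giving -4.77°C.
T_parcel − T_env = -8.61 − (-4.77) = -3.84°C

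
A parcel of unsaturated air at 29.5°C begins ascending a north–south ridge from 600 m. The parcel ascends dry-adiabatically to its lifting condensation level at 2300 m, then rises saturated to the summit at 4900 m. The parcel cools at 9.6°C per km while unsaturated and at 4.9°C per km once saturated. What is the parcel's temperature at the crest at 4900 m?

0.44°C

From 600 m to 2300 m (dry): cools by 9.6 × 1.7 = 16.32°C, giving 13.18°C.
From 2300 m to 4900 m (saturated): cools by 4.9 × 2.6 = 12.74°C, giving 0.44°C.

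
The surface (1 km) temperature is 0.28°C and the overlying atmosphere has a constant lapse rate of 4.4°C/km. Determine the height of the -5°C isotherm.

Height above start = (0.28 − (-5)) / 4.4 = 1.2 km
Altitude = 1000 m + 1200 m = 2200 m

2.2 km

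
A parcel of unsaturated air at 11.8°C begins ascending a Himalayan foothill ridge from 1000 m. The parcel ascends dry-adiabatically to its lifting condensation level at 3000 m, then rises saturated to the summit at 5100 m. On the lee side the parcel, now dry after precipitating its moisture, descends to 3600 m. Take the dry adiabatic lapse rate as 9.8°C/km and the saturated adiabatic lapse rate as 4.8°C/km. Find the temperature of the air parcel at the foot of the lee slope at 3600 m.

-3.18°C

From 1000 m to 3000 m (dry): cools by 9.8 × 2 = 19.6°C, giving -7.8°C.
From 3000 m to 5100 m (saturated): cools by 4.8 × 2.1 = 10.08°C, giving -17.88°C.
From 5100 m to 3600 m (dry descent): warms by 9.8 × 1.5 = 14.7°C, giving -3.18°C.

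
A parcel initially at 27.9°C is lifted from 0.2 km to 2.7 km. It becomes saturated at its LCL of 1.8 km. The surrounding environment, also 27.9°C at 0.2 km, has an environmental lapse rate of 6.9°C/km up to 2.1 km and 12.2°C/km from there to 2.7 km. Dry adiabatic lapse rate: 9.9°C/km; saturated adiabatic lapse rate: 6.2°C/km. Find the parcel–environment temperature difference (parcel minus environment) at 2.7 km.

-0.99°C (parcel cooler than environment)

Parcel:
  Dry to 1800 m: -9.9 × 1.6 km = -15.84°C, so T = 12.06°C.
  Saturated to 2700 m: -6.2 × 0.9 km = -5.58°C, so T = 6.48°C.
Environment:
  Environment, lower layer to 2100 m: -6.9 × 1.9 km = -13.11°C, so T = 14.79°C.
  Environment, upper layer to 2700 m: -12.2 × 0.6 km = -7.32°C, so T = 7.47°C.
T_parcel − T_env = 6.48 − 7.47 = -0.99°C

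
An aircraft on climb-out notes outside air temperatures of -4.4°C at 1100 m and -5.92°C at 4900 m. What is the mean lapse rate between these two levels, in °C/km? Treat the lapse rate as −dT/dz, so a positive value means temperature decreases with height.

0.4°C/km

Γ = −ΔT/Δz = (-4.4 − (-5.92)) / (4900 − 1100) m
  = 1.52°C / 3.8 km = 0.4°C/km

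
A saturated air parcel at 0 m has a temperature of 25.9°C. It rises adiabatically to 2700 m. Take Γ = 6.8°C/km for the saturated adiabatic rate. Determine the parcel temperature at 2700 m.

From 0 m to 2700 m (saturated adiabatic): cools by 6.8 × 2.7 = 18.36°C, giving 7.54°C.

7.54°C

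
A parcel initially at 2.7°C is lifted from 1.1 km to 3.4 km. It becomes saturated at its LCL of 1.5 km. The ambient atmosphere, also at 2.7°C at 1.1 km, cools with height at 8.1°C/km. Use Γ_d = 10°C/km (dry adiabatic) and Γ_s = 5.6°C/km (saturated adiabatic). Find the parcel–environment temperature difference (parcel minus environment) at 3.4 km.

Parcel:
  From 1100 m to 1500 m (dry): cools by 10 × 0.4 = 4°C, giving -1.3°C.
  From 1500 m to 3400 m (saturated): cools by 5.6 × 1.9 = 10.64°C, giving -11.94°C.
Environment:
  From 1100 m to 3400 m (environment): cools by 8.1 × 2.3 = 18.63°C, giving -15.93°C.
T_parcel − T_env = -11.94 − (-15.93) = +3.99°C

+3.99°C (parcel warmer than environment)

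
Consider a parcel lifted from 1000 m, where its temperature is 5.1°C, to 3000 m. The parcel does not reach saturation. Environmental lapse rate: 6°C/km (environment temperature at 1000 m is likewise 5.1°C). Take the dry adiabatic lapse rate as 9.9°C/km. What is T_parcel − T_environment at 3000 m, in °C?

-7.8°C (parcel cooler than environment)

Parcel:
  1000–3000 m, dry: Δz = 2 km ⇒ ΔT = -19.8°C; T = -14.7°C
Environment:
  1000–3000 m, environment: Δz = 2 km ⇒ ΔT = -12°C; T = -6.9°C
T_parcel − T_env = -14.7 − (-6.9) = -7.8°C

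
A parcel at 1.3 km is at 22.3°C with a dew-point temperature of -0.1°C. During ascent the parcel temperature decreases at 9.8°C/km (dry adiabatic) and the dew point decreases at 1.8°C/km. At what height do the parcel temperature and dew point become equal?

4.1 km

T and T_d converge at 9.8 − 1.8 = 8°C per km
Height above start = (22.3 − (-0.1)) / 8 = 2.8 km
LCL altitude = 1300 m + 2800 m = 4100 m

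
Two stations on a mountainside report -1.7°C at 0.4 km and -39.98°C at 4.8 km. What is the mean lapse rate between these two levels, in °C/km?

Γ = −ΔT/Δz = (-1.7 − (-39.98)) / (4800 − 400) m
  = 38.28°C / 4.4 km = 8.7°C/km

8.7°C/km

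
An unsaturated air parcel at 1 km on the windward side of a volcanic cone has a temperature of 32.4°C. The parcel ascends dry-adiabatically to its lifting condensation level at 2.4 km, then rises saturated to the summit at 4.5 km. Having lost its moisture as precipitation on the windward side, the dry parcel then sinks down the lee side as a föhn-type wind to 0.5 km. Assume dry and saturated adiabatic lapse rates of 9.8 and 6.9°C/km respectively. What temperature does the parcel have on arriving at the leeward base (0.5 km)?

1000–2400 m, dry: Δz = 1.4 km ⇒ ΔT = -13.72°C; T = 18.68°C
2400–4500 m, saturated: Δz = 2.1 km ⇒ ΔT = -14.49°C; T = 4.19°C
4500–500 m, dry descent: Δz = 4 km ⇒ ΔT = +39.2°C; T = 43.39°C

43.39°C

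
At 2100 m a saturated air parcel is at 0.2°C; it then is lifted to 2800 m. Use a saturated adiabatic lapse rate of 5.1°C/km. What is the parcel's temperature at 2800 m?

-3.37°C

Saturated adiabatic to 2800 m: -5.1 × 0.7 km = -3.57°C, so T = -3.37°C.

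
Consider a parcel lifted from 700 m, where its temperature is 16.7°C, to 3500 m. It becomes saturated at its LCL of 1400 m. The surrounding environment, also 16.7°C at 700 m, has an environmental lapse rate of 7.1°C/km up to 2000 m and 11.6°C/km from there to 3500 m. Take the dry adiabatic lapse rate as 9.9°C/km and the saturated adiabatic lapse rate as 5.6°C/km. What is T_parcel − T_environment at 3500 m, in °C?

+7.94°C (parcel warmer than environment)

Parcel:
  Dry to 1400 m: -9.9 × 0.7 km = -6.93°C, so T = 9.77°C.
  Saturated to 3500 m: -5.6 × 2.1 km = -11.76°C, so T = -1.99°C.
Environment:
  Environment, lower layer to 2000 m: -7.1 × 1.3 km = -9.23°C, so T = 7.47°C.
  Environment, upper layer to 3500 m: -11.6 × 1.5 km = -17.4°C, so T = -9.93°C.
T_parcel − T_env = -1.99 − (-9.93) = +7.94°C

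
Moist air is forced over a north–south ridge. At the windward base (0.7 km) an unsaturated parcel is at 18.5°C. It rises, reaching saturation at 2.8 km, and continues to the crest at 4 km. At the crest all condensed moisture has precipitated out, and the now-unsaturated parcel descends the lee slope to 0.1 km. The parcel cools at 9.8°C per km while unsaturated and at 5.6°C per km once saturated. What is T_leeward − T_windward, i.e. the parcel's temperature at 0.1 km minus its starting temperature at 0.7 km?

+10.92°C

700 → 2800 m (dry, 9.8°C/km): ΔT = -9.8 × 2.1 = -20.58°C → T = -2.08°C
2800 → 4000 m (saturated, 5.6°C/km): ΔT = -5.6 × 1.2 = -6.72°C → T = -8.8°C
4000 → 100 m (dry descent, 9.8°C/km): ΔT = +9.8 × 3.9 = +38.22°C → T = 29.42°C
Net change vs windward start: 29.42 − 18.5 = +10.92°C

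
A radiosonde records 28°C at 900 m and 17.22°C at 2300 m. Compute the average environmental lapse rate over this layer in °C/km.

7.7°C/km

Γ = −ΔT/Δz = (28 − 17.22) / (2300 − 900) m
  = 10.78°C / 1.4 km = 7.7°C/km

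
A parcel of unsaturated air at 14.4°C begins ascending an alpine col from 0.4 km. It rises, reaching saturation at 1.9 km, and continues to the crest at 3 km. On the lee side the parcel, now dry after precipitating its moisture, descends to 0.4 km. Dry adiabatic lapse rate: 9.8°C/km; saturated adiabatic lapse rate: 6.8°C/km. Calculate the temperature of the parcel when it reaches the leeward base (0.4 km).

17.7°C

Dry to 1900 m: -9.8 × 1.5 km = -14.7°C, so T = -0.3°C.
Saturated to 3000 m: -6.8 × 1.1 km = -7.48°C, so T = -7.78°C.
Dry descent to 400 m: +9.8 × 2.6 km = +25.48°C, so T = 17.7°C.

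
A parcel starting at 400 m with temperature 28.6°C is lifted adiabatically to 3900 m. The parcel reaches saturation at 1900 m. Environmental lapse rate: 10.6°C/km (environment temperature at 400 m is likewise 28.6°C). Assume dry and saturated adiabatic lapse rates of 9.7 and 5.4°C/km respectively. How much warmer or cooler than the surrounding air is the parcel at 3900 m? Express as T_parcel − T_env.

Parcel:
  400 → 1900 m (dry, 9.7°C/km): ΔT = -9.7 × 1.5 = -14.55°C → T = 14.05°C
  1900 → 3900 m (saturated, 5.4°C/km): ΔT = -5.4 × 2 = -10.8°C → T = 3.25°C
Environment:
  400 → 3900 m (environment, 10.6°C/km): ΔT = -10.6 × 3.5 = -37.1°C → T = -8.5°C
T_parcel − T_env = 3.25 − (-8.5) = +11.75°C

+11.75°C (parcel warmer than environment)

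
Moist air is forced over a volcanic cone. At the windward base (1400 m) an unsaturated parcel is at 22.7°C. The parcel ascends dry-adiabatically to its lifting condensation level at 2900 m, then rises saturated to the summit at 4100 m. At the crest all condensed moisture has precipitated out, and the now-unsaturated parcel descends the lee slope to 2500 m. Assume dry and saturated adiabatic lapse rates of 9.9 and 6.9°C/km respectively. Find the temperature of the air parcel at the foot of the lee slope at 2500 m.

15.41°C

From 1400 m to 2900 m (dry): cools by 9.9 × 1.5 = 14.85°C, giving 7.85°C.
From 2900 m to 4100 m (saturated): cools by 6.9 × 1.2 = 8.28°C, giving -0.43°C.
From 4100 m to 2500 m (dry descent): warms by 9.9 × 1.6 = 15.84°C, giving 15.41°C.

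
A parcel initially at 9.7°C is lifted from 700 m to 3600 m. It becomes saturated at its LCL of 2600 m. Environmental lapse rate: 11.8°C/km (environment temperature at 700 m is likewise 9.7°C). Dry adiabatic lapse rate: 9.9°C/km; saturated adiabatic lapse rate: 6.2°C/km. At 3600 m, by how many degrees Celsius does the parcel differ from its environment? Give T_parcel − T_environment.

Parcel:
  700 → 2600 m (dry, 9.9°C/km): ΔT = -9.9 × 1.9 = -18.81°C → T = -9.11°C
  2600 → 3600 m (saturated, 6.2°C/km): ΔT = -6.2 × 1 = -6.2°C → T = -15.31°C
Environment:
  700 → 3600 m (environment, 11.8°C/km): ΔT = -11.8 × 2.9 = -34.22°C → T = -24.52°C
T_parcel − T_env = -15.31 − (-24.52) = +9.21°C

+9.21°C (parcel warmer than environment)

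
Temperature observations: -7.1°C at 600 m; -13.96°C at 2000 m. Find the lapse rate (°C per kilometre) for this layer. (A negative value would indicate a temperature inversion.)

4.9°C/km

Γ = −ΔT/Δz = (-7.1 − (-13.96)) / (2000 − 600) m
  = 6.86°C / 1.4 km = 4.9°C/km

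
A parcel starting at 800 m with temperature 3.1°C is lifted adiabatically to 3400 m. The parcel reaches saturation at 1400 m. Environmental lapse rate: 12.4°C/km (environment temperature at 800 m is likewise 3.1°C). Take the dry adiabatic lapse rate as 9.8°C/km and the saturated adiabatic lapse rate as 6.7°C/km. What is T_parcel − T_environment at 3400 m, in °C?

+12.96°C (parcel warmer than environment)

Parcel:
  From 800 m to 1400 m (dry): cools by 9.8 × 0.6 = 5.88°C, giving -2.78°C.
  From 1400 m to 3400 m (saturated): cools by 6.7 × 2 = 13.4°C, giving -16.18°C.
Environment:
  From 800 m to 3400 m (environment): cools by 12.4 × 2.6 = 32.24°C, giving -29.14°C.
T_parcel − T_env = -16.18 − (-29.14) = +12.96°C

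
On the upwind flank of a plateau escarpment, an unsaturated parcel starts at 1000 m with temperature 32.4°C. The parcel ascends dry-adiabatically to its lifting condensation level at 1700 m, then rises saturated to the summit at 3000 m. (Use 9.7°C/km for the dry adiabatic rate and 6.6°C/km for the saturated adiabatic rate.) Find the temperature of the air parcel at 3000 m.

1000–1700 m, dry: Δz = 0.7 km ⇒ ΔT = -6.79°C; T = 25.61°C
1700–3000 m, saturated: Δz = 1.3 km ⇒ ΔT = -8.58°C; T = 17.03°C

17.03°C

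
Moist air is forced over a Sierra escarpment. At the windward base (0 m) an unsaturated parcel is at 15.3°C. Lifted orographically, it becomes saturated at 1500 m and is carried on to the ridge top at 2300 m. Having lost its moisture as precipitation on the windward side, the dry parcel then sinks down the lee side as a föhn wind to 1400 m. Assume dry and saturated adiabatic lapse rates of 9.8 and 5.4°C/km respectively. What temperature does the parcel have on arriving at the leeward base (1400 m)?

5.1°C

0 → 1500 m (dry, 9.8°C/km): ΔT = -9.8 × 1.5 = -14.7°C → T = 0.6°C
1500 → 2300 m (saturated, 5.4°C/km): ΔT = -5.4 × 0.8 = -4.32°C → T = -3.72°C
2300 → 1400 m (dry descent, 9.8°C/km): ΔT = +9.8 × 0.9 = +8.82°C → T = 5.1°C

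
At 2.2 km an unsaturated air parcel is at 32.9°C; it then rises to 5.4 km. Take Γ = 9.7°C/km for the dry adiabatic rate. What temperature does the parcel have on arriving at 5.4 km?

From 2200 m to 5400 m (dry adiabatic): cools by 9.7 × 3.2 = 31.04°C, giving 1.86°C.

1.86°C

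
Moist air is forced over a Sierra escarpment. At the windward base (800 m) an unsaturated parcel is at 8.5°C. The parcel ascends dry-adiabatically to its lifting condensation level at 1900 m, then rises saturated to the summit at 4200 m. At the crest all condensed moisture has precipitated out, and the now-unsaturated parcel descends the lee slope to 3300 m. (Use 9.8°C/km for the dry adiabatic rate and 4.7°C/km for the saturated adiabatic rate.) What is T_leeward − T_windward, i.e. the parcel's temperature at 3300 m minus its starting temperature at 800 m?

800 → 1900 m (dry, 9.8°C/km): ΔT = -9.8 × 1.1 = -10.78°C → T = -2.28°C
1900 → 4200 m (saturated, 4.7°C/km): ΔT = -4.7 × 2.3 = -10.81°C → T = -13.09°C
4200 → 3300 m (dry descent, 9.8°C/km): ΔT = +9.8 × 0.9 = +8.82°C → T = -4.27°C
Net change vs windward start: -4.27 − 8.5 = -12.77°C

-12.77°C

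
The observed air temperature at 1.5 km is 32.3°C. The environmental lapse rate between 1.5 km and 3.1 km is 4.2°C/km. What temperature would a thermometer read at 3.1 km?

25.58°C

1500–3100 m, environmental: Δz = 1.6 km ⇒ ΔT = -6.72°C; T = 25.58°C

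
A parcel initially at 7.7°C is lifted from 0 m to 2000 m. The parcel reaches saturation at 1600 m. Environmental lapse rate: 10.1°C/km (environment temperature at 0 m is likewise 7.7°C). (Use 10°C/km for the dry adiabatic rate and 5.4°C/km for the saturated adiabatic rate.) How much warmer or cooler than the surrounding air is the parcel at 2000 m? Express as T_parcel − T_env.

+2.04°C (parcel warmer than environment)

Parcel:
  0–1600 m, dry: Δz = 1.6 km ⇒ ΔT = -16°C; T = -8.3°C
  1600–2000 m, saturated: Δz = 0.4 km ⇒ ΔT = -2.16°C; T = -10.46°C
Environment:
  0–2000 m, environment: Δz = 2 km ⇒ ΔT = -20.2°C; T = -12.5°C
T_parcel − T_env = -10.46 − (-12.5) = +2.04°C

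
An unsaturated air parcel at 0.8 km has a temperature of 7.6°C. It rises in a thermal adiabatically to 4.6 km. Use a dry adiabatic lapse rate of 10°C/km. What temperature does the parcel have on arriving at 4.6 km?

-30.4°C

From 800 m to 4600 m (dry adiabatic): cools by 10 × 3.8 = 38°C, giving -30.4°C.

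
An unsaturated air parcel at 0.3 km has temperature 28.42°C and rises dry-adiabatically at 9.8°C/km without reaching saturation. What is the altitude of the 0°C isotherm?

Height above start = (28.42 − 0) / 9.8 = 2.9 km
Altitude = 300 m + 2900 m = 3200 m

3.2 km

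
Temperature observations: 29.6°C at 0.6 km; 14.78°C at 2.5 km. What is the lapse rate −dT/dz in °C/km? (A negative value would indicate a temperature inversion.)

Γ = −ΔT/Δz = (29.6 − 14.78) / (2500 − 600) m
  = 14.82°C / 1.9 km = 7.8°C/km

7.8°C/km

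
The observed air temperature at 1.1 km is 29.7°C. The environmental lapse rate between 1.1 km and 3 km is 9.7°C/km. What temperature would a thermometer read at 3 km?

11.27°C

From 1100 m to 3000 m (environmental): cools by 9.7 × 1.9 = 18.43°C, giving 11.27°C.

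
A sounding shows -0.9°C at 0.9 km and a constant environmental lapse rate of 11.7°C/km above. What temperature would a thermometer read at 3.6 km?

-32.49°C

900 → 3600 m (environmental, 11.7°C/km): ΔT = -11.7 × 2.7 = -31.59°C → T = -32.49°C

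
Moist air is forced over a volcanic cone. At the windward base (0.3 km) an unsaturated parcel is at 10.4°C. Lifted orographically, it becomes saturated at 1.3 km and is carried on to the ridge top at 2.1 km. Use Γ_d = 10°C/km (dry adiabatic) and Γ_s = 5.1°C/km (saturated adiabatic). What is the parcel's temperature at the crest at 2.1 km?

Dry to 1300 m: -10 × 1 km = -10°C, so T = 0.4°C.
Saturated to 2100 m: -5.1 × 0.8 km = -4.08°C, so T = -3.68°C.

-3.68°C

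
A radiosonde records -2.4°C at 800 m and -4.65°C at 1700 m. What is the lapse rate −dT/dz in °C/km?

2.5°C/km

Γ = −ΔT/Δz = (-2.4 − (-4.65)) / (1700 − 800) m
  = 2.25°C / 0.9 km = 2.5°C/km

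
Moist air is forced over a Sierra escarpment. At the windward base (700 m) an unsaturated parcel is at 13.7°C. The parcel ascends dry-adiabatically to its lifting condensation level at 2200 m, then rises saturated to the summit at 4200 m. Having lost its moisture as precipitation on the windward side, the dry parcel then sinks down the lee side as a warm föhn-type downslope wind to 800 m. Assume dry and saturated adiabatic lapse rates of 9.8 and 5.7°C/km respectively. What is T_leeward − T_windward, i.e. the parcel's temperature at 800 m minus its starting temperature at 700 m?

From 700 m to 2200 m (dry): cools by 9.8 × 1.5 = 14.7°C, giving -1°C.
From 2200 m to 4200 m (saturated): cools by 5.7 × 2 = 11.4°C, giving -12.4°C.
From 4200 m to 800 m (dry descent): warms by 9.8 × 3.4 = 33.32°C, giving 20.92°C.
Net change vs windward start: 20.92 − 13.7 = +7.22°C

+7.22°C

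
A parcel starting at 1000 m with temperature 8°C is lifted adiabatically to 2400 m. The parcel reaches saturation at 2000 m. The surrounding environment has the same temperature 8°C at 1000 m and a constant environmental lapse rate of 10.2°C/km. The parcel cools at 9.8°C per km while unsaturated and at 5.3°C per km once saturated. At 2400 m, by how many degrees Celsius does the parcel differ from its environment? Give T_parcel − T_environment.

+2.36°C (parcel warmer than environment)

Parcel:
  1000 → 2000 m (dry, 9.8°C/km): ΔT = -9.8 × 1 = -9.8°C → T = -1.8°C
  2000 → 2400 m (saturated, 5.3°C/km): ΔT = -5.3 × 0.4 = -2.12°C → T = -3.92°C
Environment:
  1000 → 2400 m (environment, 10.2°C/km): ΔT = -10.2 × 1.4 = -14.28°C → T = -6.28°C
T_parcel − T_env = -3.92 − (-6.28) = +2.36°C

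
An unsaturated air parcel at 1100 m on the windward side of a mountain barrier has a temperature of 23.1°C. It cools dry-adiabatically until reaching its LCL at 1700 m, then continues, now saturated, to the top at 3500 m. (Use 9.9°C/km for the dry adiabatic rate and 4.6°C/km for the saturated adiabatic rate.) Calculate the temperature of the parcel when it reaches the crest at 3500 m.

1100–1700 m, dry: Δz = 0.6 km ⇒ ΔT = -5.94°C; T = 17.16°C
1700–3500 m, saturated: Δz = 1.8 km ⇒ ΔT = -8.28°C; T = 8.88°C

8.88°C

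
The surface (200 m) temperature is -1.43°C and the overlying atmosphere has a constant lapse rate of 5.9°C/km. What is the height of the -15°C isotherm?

2500 m

Height above start = (-1.43 − (-15)) / 5.9 = 2.3 km
Altitude = 200 m + 2300 m = 2500 m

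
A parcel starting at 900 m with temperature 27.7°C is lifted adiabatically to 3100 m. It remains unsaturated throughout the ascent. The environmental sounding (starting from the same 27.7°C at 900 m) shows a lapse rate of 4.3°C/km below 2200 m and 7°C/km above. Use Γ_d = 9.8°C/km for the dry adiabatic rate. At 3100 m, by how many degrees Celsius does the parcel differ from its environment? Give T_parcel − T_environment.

-9.67°C (parcel cooler than environment)

Parcel:
  900–3100 m, dry: Δz = 2.2 km ⇒ ΔT = -21.56°C; T = 6.14°C
Environment:
  900–2200 m, environment, lower layer: Δz = 1.3 km ⇒ ΔT = -5.59°C; T = 22.11°C
  2200–3100 m, environment, upper layer: Δz = 0.9 km ⇒ ΔT = -6.3°C; T = 15.81°C
T_parcel − T_env = 6.14 − 15.81 = -9.67°C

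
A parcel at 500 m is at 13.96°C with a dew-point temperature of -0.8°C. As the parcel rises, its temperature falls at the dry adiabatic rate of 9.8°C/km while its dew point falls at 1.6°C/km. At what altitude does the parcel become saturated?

T and T_d converge at 9.8 − 1.6 = 8.2°C per km
Height above start = (13.96 − (-0.8)) / 8.2 = 1.8 km
LCL altitude = 500 m + 1800 m = 2300 m

2300 m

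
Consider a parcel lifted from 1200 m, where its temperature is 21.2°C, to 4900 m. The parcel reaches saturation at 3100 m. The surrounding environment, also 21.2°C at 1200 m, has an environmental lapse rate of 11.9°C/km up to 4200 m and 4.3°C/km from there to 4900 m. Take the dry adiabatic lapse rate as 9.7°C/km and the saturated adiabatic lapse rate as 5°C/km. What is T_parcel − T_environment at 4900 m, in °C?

Parcel:
  From 1200 m to 3100 m (dry): cools by 9.7 × 1.9 = 18.43°C, giving 2.77°C.
  From 3100 m to 4900 m (saturated): cools by 5 × 1.8 = 9°C, giving -6.23°C.
Environment:
  From 1200 m to 4200 m (environment, lower layer): cools by 11.9 × 3 = 35.7°C, giving -14.5°C.
  From 4200 m to 4900 m (environment, upper layer): cools by 4.3 × 0.7 = 3.01°C, giving -17.51°C.
T_parcel − T_env = -6.23 − (-17.51) = +11.28°C

+11.28°C (parcel warmer than environment)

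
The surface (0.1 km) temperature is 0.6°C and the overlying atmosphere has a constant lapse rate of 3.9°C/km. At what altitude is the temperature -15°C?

Height above start = (0.6 − (-15)) / 3.9 = 4 km
Altitude = 100 m + 4000 m = 4100 m

4.1 km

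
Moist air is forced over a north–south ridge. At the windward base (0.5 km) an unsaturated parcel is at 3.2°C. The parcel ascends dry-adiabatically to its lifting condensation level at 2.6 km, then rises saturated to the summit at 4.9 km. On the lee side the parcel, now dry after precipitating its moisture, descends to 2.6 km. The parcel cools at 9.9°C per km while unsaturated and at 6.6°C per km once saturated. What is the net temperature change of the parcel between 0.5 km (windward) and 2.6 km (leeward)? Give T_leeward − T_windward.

-13.2°C

500–2600 m, dry: Δz = 2.1 km ⇒ ΔT = -20.79°C; T = -17.59°C
2600–4900 m, saturated: Δz = 2.3 km ⇒ ΔT = -15.18°C; T = -32.77°C
4900–2600 m, dry descent: Δz = 2.3 km ⇒ ΔT = +22.77°C; T = -10°C
Net change vs windward start: -10 − 3.2 = -13.2°C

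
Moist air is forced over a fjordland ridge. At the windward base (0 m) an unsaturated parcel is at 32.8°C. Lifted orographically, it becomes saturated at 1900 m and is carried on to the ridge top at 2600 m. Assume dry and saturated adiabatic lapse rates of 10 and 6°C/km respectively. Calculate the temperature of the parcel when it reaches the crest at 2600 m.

0–1900 m, dry: Δz = 1.9 km ⇒ ΔT = -19°C; T = 13.8°C
1900–2600 m, saturated: Δz = 0.7 km ⇒ ΔT = -4.2°C; T = 9.6°C

9.6°C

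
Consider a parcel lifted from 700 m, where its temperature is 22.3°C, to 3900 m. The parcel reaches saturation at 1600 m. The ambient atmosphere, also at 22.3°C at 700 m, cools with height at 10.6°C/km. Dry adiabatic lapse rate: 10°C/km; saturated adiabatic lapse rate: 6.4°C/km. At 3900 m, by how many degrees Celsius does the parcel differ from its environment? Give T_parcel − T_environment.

+10.2°C (parcel warmer than environment)

Parcel:
  Dry to 1600 m: -10 × 0.9 km = -9°C, so T = 13.3°C.
  Saturated to 3900 m: -6.4 × 2.3 km = -14.72°C, so T = -1.42°C.
Environment:
  Environment to 3900 m: -10.6 × 3.2 km = -33.92°C, so T = -11.62°C.
T_parcel − T_env = -1.42 − (-11.62) = +10.2°C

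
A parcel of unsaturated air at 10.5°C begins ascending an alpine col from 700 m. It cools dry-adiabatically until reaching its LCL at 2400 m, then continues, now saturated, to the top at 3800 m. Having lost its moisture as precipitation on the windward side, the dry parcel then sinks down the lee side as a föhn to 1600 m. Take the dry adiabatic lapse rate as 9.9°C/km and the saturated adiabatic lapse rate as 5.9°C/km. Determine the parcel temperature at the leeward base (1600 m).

7.19°C

700–2400 m, dry: Δz = 1.7 km ⇒ ΔT = -16.83°C; T = -6.33°C
2400–3800 m, saturated: Δz = 1.4 km ⇒ ΔT = -8.26°C; T = -14.59°C
3800–1600 m, dry descent: Δz = 2.2 km ⇒ ΔT = +21.78°C; T = 7.19°C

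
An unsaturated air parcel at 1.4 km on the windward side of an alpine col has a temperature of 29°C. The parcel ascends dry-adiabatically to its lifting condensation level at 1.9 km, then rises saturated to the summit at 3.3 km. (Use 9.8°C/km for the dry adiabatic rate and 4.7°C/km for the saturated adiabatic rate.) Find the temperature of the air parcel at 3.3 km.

From 1400 m to 1900 m (dry): cools by 9.8 × 0.5 = 4.9°C, giving 24.1°C.
From 1900 m to 3300 m (saturated): cools by 4.7 × 1.4 = 6.58°C, giving 17.52°C.

17.52°C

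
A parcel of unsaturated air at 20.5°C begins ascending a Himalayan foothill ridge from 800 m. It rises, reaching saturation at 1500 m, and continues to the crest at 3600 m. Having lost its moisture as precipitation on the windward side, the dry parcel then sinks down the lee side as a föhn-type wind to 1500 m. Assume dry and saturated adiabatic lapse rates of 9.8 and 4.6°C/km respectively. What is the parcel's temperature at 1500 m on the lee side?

24.56°C

From 800 m to 1500 m (dry): cools by 9.8 × 0.7 = 6.86°C, giving 13.64°C.
From 1500 m to 3600 m (saturated): cools by 4.6 × 2.1 = 9.66°C, giving 3.98°C.
From 3600 m to 1500 m (dry descent): warms by 9.8 × 2.1 = 20.58°C, giving 24.56°C.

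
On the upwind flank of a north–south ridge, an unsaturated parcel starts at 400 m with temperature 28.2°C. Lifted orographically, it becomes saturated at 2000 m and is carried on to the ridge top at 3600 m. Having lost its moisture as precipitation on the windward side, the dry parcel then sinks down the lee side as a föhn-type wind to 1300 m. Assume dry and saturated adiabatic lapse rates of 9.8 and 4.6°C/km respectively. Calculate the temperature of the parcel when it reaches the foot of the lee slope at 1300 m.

400–2000 m, dry: Δz = 1.6 km ⇒ ΔT = -15.68°C; T = 12.52°C
2000–3600 m, saturated: Δz = 1.6 km ⇒ ΔT = -7.36°C; T = 5.16°C
3600–1300 m, dry descent: Δz = 2.3 km ⇒ ΔT = +22.54°C; T = 27.7°C

27.7°C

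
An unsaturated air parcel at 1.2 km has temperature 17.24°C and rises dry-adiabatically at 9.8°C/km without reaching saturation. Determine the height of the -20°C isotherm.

Height above start = (17.24 − (-20)) / 9.8 = 3.8 km
Altitude = 1200 m + 3800 m = 5000 m

5 km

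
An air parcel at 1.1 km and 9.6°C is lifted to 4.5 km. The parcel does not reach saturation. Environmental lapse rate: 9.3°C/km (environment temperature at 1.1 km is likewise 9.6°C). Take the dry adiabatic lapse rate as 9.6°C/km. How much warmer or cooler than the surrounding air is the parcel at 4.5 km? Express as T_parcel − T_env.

-1.02°C (parcel cooler than environment)

Parcel:
  From 1100 m to 4500 m (dry): cools by 9.6 × 3.4 = 32.64°C, giving -23.04°C.
Environment:
  From 1100 m to 4500 m (environment): cools by 9.3 × 3.4 = 31.62°C, giving -22.02°C.
T_parcel − T_env = -23.04 − (-22.02) = -1.02°C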